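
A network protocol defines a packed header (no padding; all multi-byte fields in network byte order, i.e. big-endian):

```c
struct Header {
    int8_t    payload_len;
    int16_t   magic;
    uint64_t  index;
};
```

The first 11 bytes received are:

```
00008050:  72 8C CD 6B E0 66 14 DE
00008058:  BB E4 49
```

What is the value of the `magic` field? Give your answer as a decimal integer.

-29491

`magic` follows `payload_len` (1 byte), so it starts at byte offset 1 and occupies 2 bytes.
Bytes at offsets 1..2: 8C CD.
Big-endian stores the most-significant byte at the lowest address.
The bytes are already most-significant first: 0x8CCD.
Top bit is set, so as a signed 16-bit value this is 0x8CCD − 2^16 = -29491.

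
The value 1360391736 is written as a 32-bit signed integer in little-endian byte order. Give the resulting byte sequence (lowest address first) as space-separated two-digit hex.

38 EE 15 51

1360391736 in hexadecimal, padded to 32 bits, is 0x5115EE38.
Split into bytes (most-significant first): 51 15 EE 38.
In little-endian order the low byte comes first in memory.
So at ascending addresses the bytes are 38 EE 15 51.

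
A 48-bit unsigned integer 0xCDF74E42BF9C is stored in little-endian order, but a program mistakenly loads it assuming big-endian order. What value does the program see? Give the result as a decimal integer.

Stored little-endian, the bytes at ascending addresses are 9C BF 42 4E F7 CD.
Read back as big-endian, the last byte is least significant, giving 0x9CBF424EF7CD.
0x9CBF424EF7CD = 172345265158093.

172345265158093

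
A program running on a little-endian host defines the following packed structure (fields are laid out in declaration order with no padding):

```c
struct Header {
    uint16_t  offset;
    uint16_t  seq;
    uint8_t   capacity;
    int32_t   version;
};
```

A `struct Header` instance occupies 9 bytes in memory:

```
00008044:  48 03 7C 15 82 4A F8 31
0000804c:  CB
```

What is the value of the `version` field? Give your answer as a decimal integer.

-885917622

`version` follows `offset` (2 B), `seq` (2 B), `capacity` (1 B), so it starts at offset 2 + 2 + 1 = 5 and occupies 4 bytes.
Bytes at offsets 5..8: 4A F8 31 CB.
Little-endian: lowest address holds the least-significant byte.
Reassemble most-significant byte first: CB 31 F8 4A → 0xCB31F84A.
Top bit is set, so as a signed 32-bit value this is 0xCB31F84A − 2^32 = -885917622.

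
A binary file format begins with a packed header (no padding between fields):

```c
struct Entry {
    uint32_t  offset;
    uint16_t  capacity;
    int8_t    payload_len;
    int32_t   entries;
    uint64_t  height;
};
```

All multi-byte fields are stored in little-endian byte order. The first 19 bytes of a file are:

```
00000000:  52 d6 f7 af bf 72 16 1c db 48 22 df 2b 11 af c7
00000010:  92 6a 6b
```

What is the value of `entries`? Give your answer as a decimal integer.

575200028

`entries` follows `offset` (4 B), `capacity` (2 B), `payload_len` (1 B), so it starts at offset 4 + 2 + 1 = 7 and occupies 4 bytes.
Bytes at offsets 7..10: 1C DB 48 22.
Little-endian: lowest address holds the least-significant byte.
Reassemble most-significant byte first: 22 48 DB 1C → 0x2248DB1C.
0x2248DB1C = 575200028.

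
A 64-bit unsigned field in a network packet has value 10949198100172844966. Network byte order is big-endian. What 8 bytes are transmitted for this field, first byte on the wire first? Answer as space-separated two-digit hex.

97 F3 5D A9 28 2F 2F A6

10949198100172844966 in hexadecimal, padded to 64 bits, is 0x97F35DA9282F2FA6.
Split into bytes (most-significant first): 97 F3 5D A9 28 2F 2F A6.
In big-endian order the high byte comes first in memory.
So the memory order matches the most-significant-first order: 97 F3 5D A9 28 2F 2F A6.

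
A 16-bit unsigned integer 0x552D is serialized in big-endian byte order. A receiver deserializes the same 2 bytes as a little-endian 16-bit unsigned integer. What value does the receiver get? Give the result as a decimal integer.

Stored big-endian, the bytes at ascending addresses are 55 2D.
Read back as little-endian, the first byte is least significant, giving 0x2D55.
0x2D55 = 11605.

11605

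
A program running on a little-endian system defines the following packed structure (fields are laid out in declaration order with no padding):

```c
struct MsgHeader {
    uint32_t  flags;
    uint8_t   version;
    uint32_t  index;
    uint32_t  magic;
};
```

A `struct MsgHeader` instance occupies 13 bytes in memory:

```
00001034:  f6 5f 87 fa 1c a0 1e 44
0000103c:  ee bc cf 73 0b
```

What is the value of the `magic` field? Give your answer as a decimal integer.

`magic` follows `flags` (4 B), `version` (1 B), `index` (4 B), so it starts at offset 4 + 1 + 4 = 9 and occupies 4 bytes.
Bytes at offsets 9..12: BC CF 73 0B.
Little-endian: lowest address holds the least-significant byte.
Reassemble most-significant byte first: 0B 73 CF BC → 0x0B73CFBC.
0x0B73CFBC = 192139196.

192139196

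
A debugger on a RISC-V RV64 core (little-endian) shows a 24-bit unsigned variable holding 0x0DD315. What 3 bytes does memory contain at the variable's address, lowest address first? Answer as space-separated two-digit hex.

Split into bytes (most-significant first): 0D D3 15.
Little-endian: lowest address holds the least-significant byte.
So at ascending addresses the bytes are 15 D3 0D.

15 D3 0D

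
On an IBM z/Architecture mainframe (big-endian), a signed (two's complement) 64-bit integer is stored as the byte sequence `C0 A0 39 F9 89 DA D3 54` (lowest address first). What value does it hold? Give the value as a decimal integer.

Big-endian stores the most-significant byte at the lowest address.
The bytes are already most-significant first: 0xC0A039F989DAD354.
Top bit is set, so as a signed 64-bit value this is 0xC0A039F989DAD354 − 2^64 = -4566586278231223468.

-4566586278231223468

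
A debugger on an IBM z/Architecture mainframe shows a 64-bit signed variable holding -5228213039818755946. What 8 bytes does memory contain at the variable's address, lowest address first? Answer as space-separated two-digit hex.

Two's complement of -5228213039818755946 in 64 bits: 5228213039818755946 = 0x488E580F38764F6A; invert → 0xB771A7F0C789B095; add 1 → 0xB771A7F0C789B096.
Split into bytes (most-significant first): B7 71 A7 F0 C7 89 B0 96.
Big-endian stores the most-significant byte at the lowest address.
So the memory order matches the most-significant-first order: B7 71 A7 F0 C7 89 B0 96.

B7 71 A7 F0 C7 89 B0 96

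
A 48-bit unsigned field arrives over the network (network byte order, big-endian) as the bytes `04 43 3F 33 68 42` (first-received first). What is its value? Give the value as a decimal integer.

4686869653570

Big-endian: lowest address holds the most-significant byte.
The bytes are already most-significant first: 0x04433F336842.
0x04433F336842 = 4686869653570.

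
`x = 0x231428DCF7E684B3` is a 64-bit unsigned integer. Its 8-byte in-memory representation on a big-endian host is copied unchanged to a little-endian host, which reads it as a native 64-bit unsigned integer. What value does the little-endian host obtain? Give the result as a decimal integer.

Stored big-endian, the bytes at ascending addresses are 23 14 28 DC F7 E6 84 B3.
Read back as little-endian, the first byte is least significant, giving 0xB384E6F7DC281423.
0xB384E6F7DC281423 = 12935717981939831843.

12935717981939831843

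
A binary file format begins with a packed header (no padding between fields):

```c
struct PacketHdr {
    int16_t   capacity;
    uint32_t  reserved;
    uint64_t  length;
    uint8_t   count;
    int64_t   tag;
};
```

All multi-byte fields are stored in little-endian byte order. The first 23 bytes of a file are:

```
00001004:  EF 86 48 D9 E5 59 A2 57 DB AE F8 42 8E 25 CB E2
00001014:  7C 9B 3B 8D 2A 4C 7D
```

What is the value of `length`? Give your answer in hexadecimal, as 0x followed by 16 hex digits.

`length` follows `capacity` (2 B), `reserved` (4 B), so it starts at offset 2 + 4 = 6 and occupies 8 bytes.
Bytes at offsets 6..13: A2 57 DB AE F8 42 8E 25.
Little-endian: lowest address holds the least-significant byte.
Reassemble most-significant byte first: 25 8E 42 F8 AE DB 57 A2 → 0x258E42F8AEDB57A2.

0x258E42F8AEDB57A2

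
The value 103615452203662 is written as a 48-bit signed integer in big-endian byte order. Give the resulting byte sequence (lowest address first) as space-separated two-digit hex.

103615452203662 in hexadecimal, padded to 48 bits, is 0x5E3CDA38CA8E.
Split into bytes (most-significant first): 5E 3C DA 38 CA 8E.
Big-endian: lowest address holds the most-significant byte.
So the memory order matches the most-significant-first order: 5E 3C DA 38 CA 8E.

5E 3C DA 38 CA 8E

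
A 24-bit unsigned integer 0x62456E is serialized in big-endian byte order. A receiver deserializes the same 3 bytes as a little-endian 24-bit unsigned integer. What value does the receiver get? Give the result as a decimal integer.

Stored big-endian, the bytes at ascending addresses are 62 45 6E.
Read back as little-endian, the first byte is least significant, giving 0x6E4562.
0x6E4562 = 7226722.

7226722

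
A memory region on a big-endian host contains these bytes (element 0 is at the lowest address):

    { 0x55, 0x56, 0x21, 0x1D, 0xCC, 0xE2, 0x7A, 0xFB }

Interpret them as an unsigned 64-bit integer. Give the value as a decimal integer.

6149138753096153851

In big-endian order the high byte comes first in memory.
The bytes are already most-significant first: 0x5556211DCCE27AFB.
0x5556211DCCE27AFB = 6149138753096153851.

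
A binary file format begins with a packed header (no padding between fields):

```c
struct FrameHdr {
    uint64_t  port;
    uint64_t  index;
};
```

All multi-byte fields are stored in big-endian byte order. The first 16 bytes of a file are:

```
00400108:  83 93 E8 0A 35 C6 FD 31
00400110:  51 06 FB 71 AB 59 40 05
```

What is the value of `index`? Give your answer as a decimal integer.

`index` follows `port` (8 bytes), so it starts at byte offset 8 and occupies 8 bytes.
Bytes at offsets 8..15: 51 06 FB 71 AB 59 40 05.
Big-endian: lowest address holds the most-significant byte.
The bytes are already most-significant first: 0x5106FB71AB594005.
0x5106FB71AB594005 = 5838630432557056005.

5838630432557056005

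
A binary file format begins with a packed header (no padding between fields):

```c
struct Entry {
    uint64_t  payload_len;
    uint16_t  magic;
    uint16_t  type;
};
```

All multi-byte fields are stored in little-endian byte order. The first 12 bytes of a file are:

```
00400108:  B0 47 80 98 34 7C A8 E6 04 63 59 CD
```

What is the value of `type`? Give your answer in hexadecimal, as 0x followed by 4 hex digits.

0xCD59

`type` follows `payload_len` (8 B), `magic` (2 B), so it starts at offset 8 + 2 = 10 and occupies 2 bytes.
Bytes at offsets 10..11: 59 CD.
Little-endian stores the least-significant byte at the lowest address.
Reassemble most-significant byte first: CD 59 → 0xCD59.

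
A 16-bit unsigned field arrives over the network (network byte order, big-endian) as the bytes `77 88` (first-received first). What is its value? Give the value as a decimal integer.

30600

Big-endian stores the most-significant byte at the lowest address.
The bytes are already most-significant first: 0x7788.
0x7788 = 30600.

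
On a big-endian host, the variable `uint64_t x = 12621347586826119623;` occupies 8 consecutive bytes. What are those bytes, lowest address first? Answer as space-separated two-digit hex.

AF 28 08 C2 6B 81 29 C7

12621347586826119623 in hexadecimal, padded to 64 bits, is 0xAF2808C26B8129C7.
Split into bytes (most-significant first): AF 28 08 C2 6B 81 29 C7.
In big-endian order the high byte comes first in memory.
So the memory order matches the most-significant-first order: AF 28 08 C2 6B 81 29 C7.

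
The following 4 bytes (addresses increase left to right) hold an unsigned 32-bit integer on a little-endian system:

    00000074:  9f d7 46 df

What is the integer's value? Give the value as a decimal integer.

Little-endian stores the least-significant byte at the lowest address.
Reassemble most-significant byte first: DF 46 D7 9F → 0xDF46D79F.
0xDF46D79F = 3745961887.

3745961887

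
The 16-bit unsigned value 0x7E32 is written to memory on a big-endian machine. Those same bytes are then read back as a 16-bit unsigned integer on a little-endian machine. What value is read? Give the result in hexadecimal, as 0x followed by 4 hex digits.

Stored big-endian, the bytes at ascending addresses are 7E 32.
Read back as little-endian, the first byte is least significant, giving 0x327E.

0x327E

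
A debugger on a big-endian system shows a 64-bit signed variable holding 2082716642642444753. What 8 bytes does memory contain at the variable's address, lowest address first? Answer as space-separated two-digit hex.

1C E7 4B C0 74 7F 41 D1

2082716642642444753 in hexadecimal, padded to 64 bits, is 0x1CE74BC0747F41D1.
Split into bytes (most-significant first): 1C E7 4B C0 74 7F 41 D1.
Big-endian: lowest address holds the most-significant byte.
So the memory order matches the most-significant-first order: 1C E7 4B C0 74 7F 41 D1.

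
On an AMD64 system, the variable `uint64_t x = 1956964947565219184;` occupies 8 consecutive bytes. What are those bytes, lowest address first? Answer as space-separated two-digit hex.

1956964947565219184 in hexadecimal, padded to 64 bits, is 0x1B28894059840D70.
Split into bytes (most-significant first): 1B 28 89 40 59 84 0D 70.
Little-endian: lowest address holds the least-significant byte.
So at ascending addresses the bytes are 70 0D 84 59 40 89 28 1B.

70 0D 84 59 40 89 28 1B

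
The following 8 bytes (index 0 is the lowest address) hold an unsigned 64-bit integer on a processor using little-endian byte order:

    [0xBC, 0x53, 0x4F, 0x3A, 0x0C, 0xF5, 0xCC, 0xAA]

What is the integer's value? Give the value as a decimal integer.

12307481314563412924

In little-endian order the low byte comes first in memory.
Reassemble most-significant byte first: AA CC F5 0C 3A 4F 53 BC → 0xAACCF50C3A4F53BC.
0xAACCF50C3A4F53BC = 12307481314563412924.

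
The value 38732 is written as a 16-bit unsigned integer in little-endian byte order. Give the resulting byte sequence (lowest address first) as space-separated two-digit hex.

4C 97

38732 in hexadecimal, padded to 16 bits, is 0x974C.
Split into bytes (most-significant first): 97 4C.
Little-endian: lowest address holds the least-significant byte.
So at ascending addresses the bytes are 4C 97.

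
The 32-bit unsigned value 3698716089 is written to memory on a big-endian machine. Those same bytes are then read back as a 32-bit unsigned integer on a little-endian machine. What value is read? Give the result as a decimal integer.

3698716089 in 32-bit hexadecimal is 0xDC75EDB9.
Stored big-endian, the bytes at ascending addresses are DC 75 ED B9.
Read back as little-endian, the first byte is least significant, giving 0xB9ED75DC.
0xB9ED75DC = 3119347164.

3119347164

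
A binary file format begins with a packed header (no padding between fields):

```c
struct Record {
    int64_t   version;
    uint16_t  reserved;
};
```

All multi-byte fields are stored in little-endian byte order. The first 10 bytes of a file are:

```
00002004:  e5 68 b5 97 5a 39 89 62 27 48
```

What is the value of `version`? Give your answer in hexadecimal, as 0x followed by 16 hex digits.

0x6289395A97B568E5

`version` is the first field, at byte offset 0, occupying 8 bytes.
Bytes at offsets 0..7: E5 68 B5 97 5A 39 89 62.
In little-endian order the low byte comes first in memory.
Reassemble most-significant byte first: 62 89 39 5A 97 B5 68 E5 → 0x6289395A97B568E5.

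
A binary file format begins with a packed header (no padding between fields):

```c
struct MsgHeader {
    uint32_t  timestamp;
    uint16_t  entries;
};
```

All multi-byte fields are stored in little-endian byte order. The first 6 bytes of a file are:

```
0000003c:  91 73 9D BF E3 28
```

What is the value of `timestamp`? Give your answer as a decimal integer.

`timestamp` is the first field, at byte offset 0, occupying 4 bytes.
Bytes at offsets 0..3: 91 73 9D BF.
In little-endian order the low byte comes first in memory.
Reassemble most-significant byte first: BF 9D 73 91 → 0xBF9D7391.
0xBF9D7391 = 3214766993.

3214766993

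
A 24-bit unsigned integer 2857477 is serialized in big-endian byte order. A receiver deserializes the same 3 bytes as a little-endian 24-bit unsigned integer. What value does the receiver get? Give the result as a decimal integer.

367147

2857477 in 24-bit hexadecimal is 0x2B9A05.
Stored big-endian, the bytes at ascending addresses are 2B 9A 05.
Read back as little-endian, the first byte is least significant, giving 0x059A2B.
0x059A2B = 367147.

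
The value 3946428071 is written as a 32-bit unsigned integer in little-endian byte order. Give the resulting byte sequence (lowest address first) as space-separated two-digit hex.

A7 B6 39 EB

3946428071 in hexadecimal, padded to 32 bits, is 0xEB39B6A7.
Split into bytes (most-significant first): EB 39 B6 A7.
In little-endian order the low byte comes first in memory.
So at ascending addresses the bytes are A7 B6 39 EB.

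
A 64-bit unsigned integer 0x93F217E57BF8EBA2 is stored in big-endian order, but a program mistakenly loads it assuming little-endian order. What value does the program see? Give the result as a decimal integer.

Stored big-endian, the bytes at ascending addresses are 93 F2 17 E5 7B F8 EB A2.
Read back as little-endian, the first byte is least significant, giving 0xA2EBF87BE517F293.
0xA2EBF87BE517F293 = 11739750064679547539.

11739750064679547539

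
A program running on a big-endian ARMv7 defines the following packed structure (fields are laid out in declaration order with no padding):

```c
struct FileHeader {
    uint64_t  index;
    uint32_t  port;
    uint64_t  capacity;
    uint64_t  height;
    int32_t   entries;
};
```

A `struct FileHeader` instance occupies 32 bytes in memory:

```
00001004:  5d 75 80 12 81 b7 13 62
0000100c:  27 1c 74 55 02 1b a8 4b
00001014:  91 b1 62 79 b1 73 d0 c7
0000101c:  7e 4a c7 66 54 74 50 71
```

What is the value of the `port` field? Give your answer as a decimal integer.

`port` follows `index` (8 bytes), so it starts at byte offset 8 and occupies 4 bytes.
Bytes at offsets 8..11: 27 1C 74 55.
Big-endian stores the most-significant byte at the lowest address.
The bytes are already most-significant first: 0x271C7455.
0x271C7455 = 656176213.

656176213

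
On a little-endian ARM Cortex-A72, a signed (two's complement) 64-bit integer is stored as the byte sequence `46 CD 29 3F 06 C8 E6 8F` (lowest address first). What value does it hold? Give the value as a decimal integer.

In little-endian order the low byte comes first in memory.
Reassemble most-significant byte first: 8F E6 C8 06 3F 29 CD 46 → 0x8FE6C8063F29CD46.
Top bit is set, so as a signed 64-bit value this is 0x8FE6C8063F29CD46 − 2^64 = -8077548952487342778.

-8077548952487342778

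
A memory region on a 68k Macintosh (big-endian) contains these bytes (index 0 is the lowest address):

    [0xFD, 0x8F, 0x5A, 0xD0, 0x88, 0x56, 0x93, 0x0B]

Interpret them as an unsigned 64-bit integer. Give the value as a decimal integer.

18270922064952464139

Big-endian: lowest address holds the most-significant byte.
The bytes are already most-significant first: 0xFD8F5AD08856930B.
0xFD8F5AD08856930B = 18270922064952464139.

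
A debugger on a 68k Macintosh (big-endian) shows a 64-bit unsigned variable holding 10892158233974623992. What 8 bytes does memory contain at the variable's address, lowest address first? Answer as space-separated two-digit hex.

97 28 B8 34 65 67 4E F8

10892158233974623992 in hexadecimal, padded to 64 bits, is 0x9728B83465674EF8.
Split into bytes (most-significant first): 97 28 B8 34 65 67 4E F8.
Big-endian stores the most-significant byte at the lowest address.
So the memory order matches the most-significant-first order: 97 28 B8 34 65 67 4E F8.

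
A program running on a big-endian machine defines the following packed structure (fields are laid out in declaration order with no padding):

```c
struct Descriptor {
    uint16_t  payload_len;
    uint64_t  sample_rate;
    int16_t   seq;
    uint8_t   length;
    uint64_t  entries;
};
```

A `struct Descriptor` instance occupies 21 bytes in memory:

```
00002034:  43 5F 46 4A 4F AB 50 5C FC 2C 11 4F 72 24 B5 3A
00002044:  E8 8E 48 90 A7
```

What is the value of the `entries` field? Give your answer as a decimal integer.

`entries` follows `payload_len` (2 B), `sample_rate` (8 B), `seq` (2 B), `length` (1 B), so it starts at offset 2 + 8 + 2 + 1 = 13 and occupies 8 bytes.
Bytes at offsets 13..20: 24 B5 3A E8 8E 48 90 A7.
Big-endian stores the most-significant byte at the lowest address.
The bytes are already most-significant first: 0x24B53AE88E4890A7.
0x24B53AE88E4890A7 = 2645085126643978407.

2645085126643978407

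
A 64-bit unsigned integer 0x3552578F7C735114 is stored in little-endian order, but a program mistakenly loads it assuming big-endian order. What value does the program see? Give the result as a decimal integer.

Stored little-endian, the bytes at ascending addresses are 14 51 73 7C 8F 57 52 35.
Read back as big-endian, the last byte is least significant, giving 0x1451737C8F575235.
0x1451737C8F575235 = 1464078332690125365.

1464078332690125365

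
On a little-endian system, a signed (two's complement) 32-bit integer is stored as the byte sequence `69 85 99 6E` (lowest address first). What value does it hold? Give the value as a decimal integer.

1855554921

In little-endian order the low byte comes first in memory.
Reassemble most-significant byte first: 6E 99 85 69 → 0x6E998569.
0x6E998569 = 1855554921.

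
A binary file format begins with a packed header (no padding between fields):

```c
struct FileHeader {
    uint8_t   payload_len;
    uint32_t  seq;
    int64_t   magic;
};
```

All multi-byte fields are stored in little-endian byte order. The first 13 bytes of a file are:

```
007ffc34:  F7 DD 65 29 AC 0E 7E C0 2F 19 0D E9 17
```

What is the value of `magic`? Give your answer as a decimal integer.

`magic` follows `payload_len` (1 B), `seq` (4 B), so it starts at offset 1 + 4 = 5 and occupies 8 bytes.
Bytes at offsets 5..12: 0E 7E C0 2F 19 0D E9 17.
Little-endian: lowest address holds the least-significant byte.
Reassemble most-significant byte first: 17 E9 0D 19 2F C0 7E 0E → 0x17E90D192FC07E0E.
0x17E90D192FC07E0E = 1722922734272413198.

1722922734272413198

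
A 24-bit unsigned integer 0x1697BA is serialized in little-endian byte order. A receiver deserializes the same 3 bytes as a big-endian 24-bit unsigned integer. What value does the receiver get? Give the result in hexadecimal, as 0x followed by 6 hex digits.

Stored little-endian, the bytes at ascending addresses are BA 97 16.
Read back as big-endian, the last byte is least significant, giving 0xBA9716.

0xBA9716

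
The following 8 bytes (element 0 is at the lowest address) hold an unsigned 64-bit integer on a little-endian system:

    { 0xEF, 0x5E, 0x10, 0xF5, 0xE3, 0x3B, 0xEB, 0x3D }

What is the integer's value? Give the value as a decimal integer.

Little-endian stores the least-significant byte at the lowest address.
Reassemble most-significant byte first: 3D EB 3B E3 F5 10 5E EF → 0x3DEB3BE3F5105EEF.
0x3DEB3BE3F5105EEF = 4461725706095714031.

4461725706095714031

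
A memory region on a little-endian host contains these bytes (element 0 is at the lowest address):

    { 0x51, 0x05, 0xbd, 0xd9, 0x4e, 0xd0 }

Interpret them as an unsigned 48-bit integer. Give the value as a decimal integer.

Little-endian: lowest address holds the least-significant byte.
Reassemble most-significant byte first: D0 4E D9 BD 05 51 → 0xD04ED9BD0551.
0xD04ED9BD0551 = 229037079070033.

229037079070033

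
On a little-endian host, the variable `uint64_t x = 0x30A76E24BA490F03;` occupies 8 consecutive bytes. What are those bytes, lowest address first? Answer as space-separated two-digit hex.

03 0F 49 BA 24 6E A7 30

Split into bytes (most-significant first): 30 A7 6E 24 BA 49 0F 03.
In little-endian order the low byte comes first in memory.
So at ascending addresses the bytes are 03 0F 49 BA 24 6E A7 30.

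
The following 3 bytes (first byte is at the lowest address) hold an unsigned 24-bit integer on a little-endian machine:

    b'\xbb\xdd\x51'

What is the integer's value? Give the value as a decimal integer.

5365179

Little-endian: lowest address holds the least-significant byte.
Reassemble most-significant byte first: 51 DD BB → 0x51DDBB.
0x51DDBB = 5365179.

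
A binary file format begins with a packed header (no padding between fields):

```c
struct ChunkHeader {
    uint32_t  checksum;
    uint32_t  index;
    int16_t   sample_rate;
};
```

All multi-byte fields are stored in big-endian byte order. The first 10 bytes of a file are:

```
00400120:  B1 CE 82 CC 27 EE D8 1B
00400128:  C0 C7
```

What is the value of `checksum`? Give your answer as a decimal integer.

`checksum` is the first field, at byte offset 0, occupying 4 bytes.
Bytes at offsets 0..3: B1 CE 82 CC.
In big-endian order the high byte comes first in memory.
The bytes are already most-significant first: 0xB1CE82CC.
0xB1CE82CC = 2983101132.

2983101132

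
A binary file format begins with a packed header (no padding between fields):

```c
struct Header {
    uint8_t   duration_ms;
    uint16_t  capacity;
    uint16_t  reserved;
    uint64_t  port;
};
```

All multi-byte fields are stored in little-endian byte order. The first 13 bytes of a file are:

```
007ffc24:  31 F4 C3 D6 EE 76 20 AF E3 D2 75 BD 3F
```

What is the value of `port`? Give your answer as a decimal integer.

4592956743611261046

`port` follows `duration_ms` (1 B), `capacity` (2 B), `reserved` (2 B), so it starts at offset 1 + 2 + 2 = 5 and occupies 8 bytes.
Bytes at offsets 5..12: 76 20 AF E3 D2 75 BD 3F.
Little-endian: lowest address holds the least-significant byte.
Reassemble most-significant byte first: 3F BD 75 D2 E3 AF 20 76 → 0x3FBD75D2E3AF2076.
0x3FBD75D2E3AF2076 = 4592956743611261046.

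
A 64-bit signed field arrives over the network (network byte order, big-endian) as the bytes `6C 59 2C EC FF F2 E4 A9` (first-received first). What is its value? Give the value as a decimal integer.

7807320825441477801

Big-endian: lowest address holds the most-significant byte.
The bytes are already most-significant first: 0x6C592CECFFF2E4A9.
0x6C592CECFFF2E4A9 = 7807320825441477801.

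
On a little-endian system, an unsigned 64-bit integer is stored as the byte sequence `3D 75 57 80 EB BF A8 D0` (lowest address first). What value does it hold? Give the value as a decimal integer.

Little-endian stores the least-significant byte at the lowest address.
Reassemble most-significant byte first: D0 A8 BF EB 80 57 75 3D → 0xD0A8BFEB8057753D.
0xD0A8BFEB8057753D = 15035478374167835965.

15035478374167835965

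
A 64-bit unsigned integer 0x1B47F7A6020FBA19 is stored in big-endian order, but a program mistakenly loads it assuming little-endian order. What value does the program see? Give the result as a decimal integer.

Stored big-endian, the bytes at ascending addresses are 1B 47 F7 A6 02 0F BA 19.
Read back as little-endian, the first byte is least significant, giving 0x19BA0F02A6F7471B.
0x19BA0F02A6F7471B = 1853810700681955099.

1853810700681955099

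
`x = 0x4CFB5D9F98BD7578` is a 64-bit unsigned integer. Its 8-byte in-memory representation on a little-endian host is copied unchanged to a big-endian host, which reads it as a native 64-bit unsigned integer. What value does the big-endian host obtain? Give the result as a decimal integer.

Stored little-endian, the bytes at ascending addresses are 78 75 BD 98 9F 5D FB 4C.
Read back as big-endian, the last byte is least significant, giving 0x7875BD989F5DFB4C.
0x7875BD989F5DFB4C = 8680052320032914252.

8680052320032914252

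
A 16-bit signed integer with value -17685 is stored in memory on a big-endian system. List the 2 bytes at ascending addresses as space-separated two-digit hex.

BA EB

Two's complement of -17685 in 16 bits: 17685 = 0x4515; invert → 0xBAEA; add 1 → 0xBAEB.
Split into bytes (most-significant first): BA EB.
Big-endian stores the most-significant byte at the lowest address.
So the memory order matches the most-significant-first order: BA EB.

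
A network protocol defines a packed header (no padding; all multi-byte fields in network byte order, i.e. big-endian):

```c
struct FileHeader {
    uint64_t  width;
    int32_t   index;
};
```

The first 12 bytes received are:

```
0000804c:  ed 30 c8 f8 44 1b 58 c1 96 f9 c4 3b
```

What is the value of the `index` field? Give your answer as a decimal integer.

-1762016197

`index` follows `width` (8 bytes), so it starts at byte offset 8 and occupies 4 bytes.
Bytes at offsets 8..11: 96 F9 C4 3B.
Big-endian stores the most-significant byte at the lowest address.
The bytes are already most-significant first: 0x96F9C43B.
Top bit is set, so as a signed 32-bit value this is 0x96F9C43B − 2^32 = -1762016197.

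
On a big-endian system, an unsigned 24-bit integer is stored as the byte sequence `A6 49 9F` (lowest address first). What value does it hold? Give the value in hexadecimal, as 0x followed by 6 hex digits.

Big-endian stores the most-significant byte at the lowest address.
The bytes are already most-significant first: 0xA6499F.

0xA6499F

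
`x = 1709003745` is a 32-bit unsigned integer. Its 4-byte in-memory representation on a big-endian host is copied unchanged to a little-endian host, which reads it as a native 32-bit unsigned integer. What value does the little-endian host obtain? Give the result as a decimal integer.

3780369765

1709003745 in 32-bit hexadecimal is 0x65DD53E1.
Stored big-endian, the bytes at ascending addresses are 65 DD 53 E1.
Read back as little-endian, the first byte is least significant, giving 0xE153DD65.
0xE153DD65 = 3780369765.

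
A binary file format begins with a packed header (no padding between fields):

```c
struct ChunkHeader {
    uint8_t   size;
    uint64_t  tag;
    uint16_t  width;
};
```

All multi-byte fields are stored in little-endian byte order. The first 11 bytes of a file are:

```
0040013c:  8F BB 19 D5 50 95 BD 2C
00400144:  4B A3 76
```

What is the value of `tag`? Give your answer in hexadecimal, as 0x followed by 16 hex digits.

`tag` follows `size` (1 byte), so it starts at byte offset 1 and occupies 8 bytes.
Bytes at offsets 1..8: BB 19 D5 50 95 BD 2C 4B.
In little-endian order the low byte comes first in memory.
Reassemble most-significant byte first: 4B 2C BD 95 50 D5 19 BB → 0x4B2CBD9550D519BB.

0x4B2CBD9550D519BB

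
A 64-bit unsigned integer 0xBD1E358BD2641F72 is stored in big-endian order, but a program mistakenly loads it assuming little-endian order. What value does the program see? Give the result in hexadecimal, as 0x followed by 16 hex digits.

Stored big-endian, the bytes at ascending addresses are BD 1E 35 8B D2 64 1F 72.
Read back as little-endian, the first byte is least significant, giving 0x721F64D28B351EBD.

0x721F64D28B351EBD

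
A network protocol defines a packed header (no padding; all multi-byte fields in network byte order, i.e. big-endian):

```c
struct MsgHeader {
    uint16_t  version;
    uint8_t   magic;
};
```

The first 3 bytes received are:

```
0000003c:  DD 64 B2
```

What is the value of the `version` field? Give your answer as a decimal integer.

56676

`version` is the first field, at byte offset 0, occupying 2 bytes.
Bytes at offsets 0..1: DD 64.
Big-endian: lowest address holds the most-significant byte.
The bytes are already most-significant first: 0xDD64.
0xDD64 = 56676.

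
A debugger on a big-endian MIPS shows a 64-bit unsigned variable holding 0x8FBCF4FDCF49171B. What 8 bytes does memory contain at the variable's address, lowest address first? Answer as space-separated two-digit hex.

8F BC F4 FD CF 49 17 1B

Split into bytes (most-significant first): 8F BC F4 FD CF 49 17 1B.
Big-endian stores the most-significant byte at the lowest address.
So the memory order matches the most-significant-first order: 8F BC F4 FD CF 49 17 1B.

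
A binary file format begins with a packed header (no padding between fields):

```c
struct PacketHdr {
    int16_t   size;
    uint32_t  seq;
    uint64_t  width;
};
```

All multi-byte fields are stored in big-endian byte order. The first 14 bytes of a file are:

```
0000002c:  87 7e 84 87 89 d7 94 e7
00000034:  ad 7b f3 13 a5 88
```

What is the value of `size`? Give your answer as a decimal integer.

-30850

`size` is the first field, at byte offset 0, occupying 2 bytes.
Bytes at offsets 0..1: 87 7E.
Big-endian stores the most-significant byte at the lowest address.
The bytes are already most-significant first: 0x877E.
Top bit is set, so as a signed 16-bit value this is 0x877E − 2^16 = -30850.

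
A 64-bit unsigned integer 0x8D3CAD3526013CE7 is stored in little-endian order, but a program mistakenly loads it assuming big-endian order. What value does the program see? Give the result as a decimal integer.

Stored little-endian, the bytes at ascending addresses are E7 3C 01 26 35 AD 3C 8D.
Read back as big-endian, the last byte is least significant, giving 0xE73C012635AD3C8D.
0xE73C012635AD3C8D = 16662193984984923277.

16662193984984923277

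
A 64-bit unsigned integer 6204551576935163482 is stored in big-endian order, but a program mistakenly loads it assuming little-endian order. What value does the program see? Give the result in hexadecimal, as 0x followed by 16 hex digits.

0x5A66CF3DC9FE1A56

6204551576935163482 in 64-bit hexadecimal is 0x561AFEC93DCF665A.
Stored big-endian, the bytes at ascending addresses are 56 1A FE C9 3D CF 66 5A.
Read back as little-endian, the first byte is least significant, giving 0x5A66CF3DC9FE1A56.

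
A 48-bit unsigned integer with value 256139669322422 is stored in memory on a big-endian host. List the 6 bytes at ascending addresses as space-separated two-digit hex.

E8 F5 2A 00 BA B6

256139669322422 in hexadecimal, padded to 48 bits, is 0xE8F52A00BAB6.
Split into bytes (most-significant first): E8 F5 2A 00 BA B6.
Big-endian stores the most-significant byte at the lowest address.
So the memory order matches the most-significant-first order: E8 F5 2A 00 BA B6.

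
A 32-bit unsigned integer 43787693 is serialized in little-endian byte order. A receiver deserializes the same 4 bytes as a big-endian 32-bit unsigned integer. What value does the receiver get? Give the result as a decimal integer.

43787693 in 32-bit hexadecimal is 0x029C25AD.
Stored little-endian, the bytes at ascending addresses are AD 25 9C 02.
Read back as big-endian, the last byte is least significant, giving 0xAD259C02.
0xAD259C02 = 2904923138.

2904923138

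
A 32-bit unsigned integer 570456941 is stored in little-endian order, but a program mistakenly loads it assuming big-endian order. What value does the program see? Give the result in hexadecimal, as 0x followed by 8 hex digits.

570456941 in 32-bit hexadecimal is 0x22007B6D.
Stored little-endian, the bytes at ascending addresses are 6D 7B 00 22.
Read back as big-endian, the last byte is least significant, giving 0x6D7B0022.

0x6D7B0022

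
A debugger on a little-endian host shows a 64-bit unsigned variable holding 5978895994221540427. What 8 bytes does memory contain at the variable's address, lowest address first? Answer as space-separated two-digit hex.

5978895994221540427 in hexadecimal, padded to 64 bits, is 0x52F94E3AAC94B44B.
Split into bytes (most-significant first): 52 F9 4E 3A AC 94 B4 4B.
In little-endian order the low byte comes first in memory.
So at ascending addresses the bytes are 4B B4 94 AC 3A 4E F9 52.

4B B4 94 AC 3A 4E F9 52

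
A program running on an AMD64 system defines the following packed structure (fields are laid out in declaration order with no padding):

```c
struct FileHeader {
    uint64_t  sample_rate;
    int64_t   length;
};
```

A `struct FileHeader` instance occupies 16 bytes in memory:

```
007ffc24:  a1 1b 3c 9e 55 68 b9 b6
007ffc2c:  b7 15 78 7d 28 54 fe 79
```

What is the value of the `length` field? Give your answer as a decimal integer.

`length` follows `sample_rate` (8 bytes), so it starts at byte offset 8 and occupies 8 bytes.
Bytes at offsets 8..15: B7 15 78 7D 28 54 FE 79.
Little-endian: lowest address holds the least-significant byte.
Reassemble most-significant byte first: 79 FE 54 28 7D 78 15 B7 → 0x79FE54287D7815B7.
0x79FE54287D7815B7 = 8790556055554233783.

8790556055554233783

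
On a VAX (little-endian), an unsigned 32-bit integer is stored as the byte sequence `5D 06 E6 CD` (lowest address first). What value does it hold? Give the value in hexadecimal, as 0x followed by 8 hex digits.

0xCDE6065D

Little-endian stores the least-significant byte at the lowest address.
Reassemble most-significant byte first: CD E6 06 5D → 0xCDE6065D.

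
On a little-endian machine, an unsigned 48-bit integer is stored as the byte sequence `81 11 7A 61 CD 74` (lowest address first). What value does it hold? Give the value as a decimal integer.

Little-endian stores the least-significant byte at the lowest address.
Reassemble most-significant byte first: 74 CD 61 7A 11 81 → 0x74CD617A1181.
0x74CD617A1181 = 128425452507521.

128425452507521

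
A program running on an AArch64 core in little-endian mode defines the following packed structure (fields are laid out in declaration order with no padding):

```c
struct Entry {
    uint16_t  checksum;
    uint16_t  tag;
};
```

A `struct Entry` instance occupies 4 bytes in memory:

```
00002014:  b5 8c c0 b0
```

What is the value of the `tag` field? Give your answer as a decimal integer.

`tag` follows `checksum` (2 bytes), so it starts at byte offset 2 and occupies 2 bytes.
Bytes at offsets 2..3: C0 B0.
Little-endian stores the least-significant byte at the lowest address.
Reassemble most-significant byte first: B0 C0 → 0xB0C0.
0xB0C0 = 45248.

45248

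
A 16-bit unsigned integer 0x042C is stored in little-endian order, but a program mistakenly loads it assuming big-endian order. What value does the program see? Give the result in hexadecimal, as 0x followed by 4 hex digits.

Stored little-endian, the bytes at ascending addresses are 2C 04.
Read back as big-endian, the last byte is least significant, giving 0x2C04.

0x2C04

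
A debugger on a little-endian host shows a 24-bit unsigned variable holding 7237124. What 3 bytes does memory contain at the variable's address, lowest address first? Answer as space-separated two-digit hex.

04 6E 6E

7237124 in hexadecimal, padded to 24 bits, is 0x6E6E04.
Split into bytes (most-significant first): 6E 6E 04.
Little-endian stores the least-significant byte at the lowest address.
So at ascending addresses the bytes are 04 6E 6E.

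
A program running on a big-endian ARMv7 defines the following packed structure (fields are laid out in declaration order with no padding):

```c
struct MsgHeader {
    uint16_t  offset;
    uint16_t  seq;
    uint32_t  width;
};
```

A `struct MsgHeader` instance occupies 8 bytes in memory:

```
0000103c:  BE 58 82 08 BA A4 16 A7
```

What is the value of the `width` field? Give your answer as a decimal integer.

3131315879

`width` follows `offset` (2 B), `seq` (2 B), so it starts at offset 2 + 2 = 4 and occupies 4 bytes.
Bytes at offsets 4..7: BA A4 16 A7.
In big-endian order the high byte comes first in memory.
The bytes are already most-significant first: 0xBAA416A7.
0xBAA416A7 = 3131315879.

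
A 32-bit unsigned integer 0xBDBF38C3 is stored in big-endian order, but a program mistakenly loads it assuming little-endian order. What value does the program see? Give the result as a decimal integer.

3275276221

Stored big-endian, the bytes at ascending addresses are BD BF 38 C3.
Read back as little-endian, the first byte is least significant, giving 0xC338BFBD.
0xC338BFBD = 3275276221.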